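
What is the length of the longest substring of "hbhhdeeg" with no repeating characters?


Input: "hbhhdeeg"
Sliding window (track last position of each char):
  Position 0 ('h'): window [0,0] length 1 -- new best
  Position 1 ('b'): window [0,1] length 2 -- new best
  Position 2 ('h'): repeat (last at 0), move window start to 1
  Position 2 ('h'): window [1,2] length 2
  Position 3 ('h'): repeat (last at 2), move window start to 3
  Position 3 ('h'): window [3,3] length 1
  Position 4 ('d'): window [3,4] length 2
  Position 5 ('e'): window [3,5] length 3 -- new best
  Position 6 ('e'): repeat (last at 5), move window start to 6
  Position 6 ('e'): window [6,6] length 1
  Position 7 ('g'): window [6,7] length 2
Longest substring with no repeats: "hde" with length 3

3


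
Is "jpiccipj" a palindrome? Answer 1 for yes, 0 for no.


Input: jpiccipj
Reversed: jpiccipj
  Compare pos 0 ('j') with pos 7 ('j'): match
  Compare pos 1 ('p') with pos 6 ('p'): match
  Compare pos 2 ('i') with pos 5 ('i'): match
  Compare pos 3 ('c') with pos 4 ('c'): match
Result: palindrome

1


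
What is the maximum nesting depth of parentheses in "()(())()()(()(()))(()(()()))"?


Input: "()(())()()(()(()))(()(()()))"
Tracking depth:
  Position 0 '(': depth becomes 1
  Position 1 ')': depth becomes 0
  Position 2 '(': depth becomes 1
  Position 3 '(': depth becomes 2
  Position 4 ')': depth becomes 1
  Position 5 ')': depth becomes 0
  Position 6 '(': depth becomes 1
  Position 7 ')': depth becomes 0
  Position 8 '(': depth becomes 1
  Position 9 ')': depth becomes 0
  Position 10 '(': depth becomes 1
  Position 11 '(': depth becomes 2
  Position 12 ')': depth becomes 1
  Position 13 '(': depth becomes 2
  Position 14 '(': depth becomes 3
  Position 15 ')': depth becomes 2
  Position 16 ')': depth becomes 1
  Position 17 ')': depth becomes 0
  Position 18 '(': depth becomes 1
  Position 19 '(': depth becomes 2
  Position 20 ')': depth becomes 1
  Position 21 '(': depth becomes 2
  Position 22 '(': depth becomes 3
  Position 23 ')': depth becomes 2
  Position 24 '(': depth becomes 3
  Position 25 ')': depth becomes 2
  Position 26 ')': depth becomes 1
  Position 27 ')': depth becomes 0
Maximum depth reached: 3

3


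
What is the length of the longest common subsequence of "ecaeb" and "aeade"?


LCS of "ecaeb" and "aeade"
DP table:
           a    e    a    d    e
      0    0    0    0    0    0
  e   0    0    1    1    1    1
  c   0    0    1    1    1    1
  a   0    1    1    2    2    2
  e   0    1    2    2    2    3
  b   0    1    2    2    2    3
LCS length = dp[5][5] = 3

3


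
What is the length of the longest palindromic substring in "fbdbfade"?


Input: "fbdbfade"
Checking substrings for palindromes:
  [0:5] "fbdbf" (len 5) => palindrome
  [1:4] "bdb" (len 3) => palindrome
Longest palindromic substring: "fbdbf" with length 5

5


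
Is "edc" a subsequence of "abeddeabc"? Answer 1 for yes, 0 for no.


Check if "edc" is a subsequence of "abeddeabc"
Greedy scan:
  Position 0 ('a'): no match needed
  Position 1 ('b'): no match needed
  Position 2 ('e'): matches sub[0] = 'e'
  Position 3 ('d'): matches sub[1] = 'd'
  Position 4 ('d'): no match needed
  Position 5 ('e'): no match needed
  Position 6 ('a'): no match needed
  Position 7 ('b'): no match needed
  Position 8 ('c'): matches sub[2] = 'c'
All 3 characters matched => is a subsequence

1


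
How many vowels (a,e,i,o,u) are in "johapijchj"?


Input: johapijchj
Checking each character:
  'j' at position 0: consonant
  'o' at position 1: vowel (running total: 1)
  'h' at position 2: consonant
  'a' at position 3: vowel (running total: 2)
  'p' at position 4: consonant
  'i' at position 5: vowel (running total: 3)
  'j' at position 6: consonant
  'c' at position 7: consonant
  'h' at position 8: consonant
  'j' at position 9: consonant
Total vowels: 3

3


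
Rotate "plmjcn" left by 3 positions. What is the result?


Input: "plmjcn", rotate left by 3
First 3 characters: "plm"
Remaining characters: "jcn"
Concatenate remaining + first: "jcn" + "plm" = "jcnplm"

jcnplm


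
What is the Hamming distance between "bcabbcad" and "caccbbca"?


Comparing "bcabbcad" and "caccbbca" position by position:
  Position 0: 'b' vs 'c' => differ
  Position 1: 'c' vs 'a' => differ
  Position 2: 'a' vs 'c' => differ
  Position 3: 'b' vs 'c' => differ
  Position 4: 'b' vs 'b' => same
  Position 5: 'c' vs 'b' => differ
  Position 6: 'a' vs 'c' => differ
  Position 7: 'd' vs 'a' => differ
Total differences (Hamming distance): 7

7


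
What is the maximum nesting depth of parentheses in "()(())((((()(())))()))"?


Input: "()(())((((()(())))()))"
Tracking depth:
  Position 0 '(': depth becomes 1
  Position 1 ')': depth becomes 0
  Position 2 '(': depth becomes 1
  Position 3 '(': depth becomes 2
  Position 4 ')': depth becomes 1
  Position 5 ')': depth becomes 0
  Position 6 '(': depth becomes 1
  Position 7 '(': depth becomes 2
  Position 8 '(': depth becomes 3
  Position 9 '(': depth becomes 4
  Position 10 '(': depth becomes 5
  Position 11 ')': depth becomes 4
  Position 12 '(': depth becomes 5
  Position 13 '(': depth becomes 6
  Position 14 ')': depth becomes 5
  Position 15 ')': depth becomes 4
  Position 16 ')': depth becomes 3
  Position 17 ')': depth becomes 2
  Position 18 '(': depth becomes 3
  Position 19 ')': depth becomes 2
  Position 20 ')': depth becomes 1
  Position 21 ')': depth becomes 0
Maximum depth reached: 6

6


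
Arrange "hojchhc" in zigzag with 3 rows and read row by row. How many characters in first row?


Zigzag "hojchhc" into 3 rows:
Placing characters:
  'h' => row 0
  'o' => row 1
  'j' => row 2
  'c' => row 1
  'h' => row 0
  'h' => row 1
  'c' => row 2
Rows:
  Row 0: "hh"
  Row 1: "och"
  Row 2: "jc"
First row length: 2

2


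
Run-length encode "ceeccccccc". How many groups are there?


Input: ceeccccccc
Scanning for consecutive runs:
  Group 1: 'c' x 1 (positions 0-0)
  Group 2: 'e' x 2 (positions 1-2)
  Group 3: 'c' x 7 (positions 3-9)
Total groups: 3

3


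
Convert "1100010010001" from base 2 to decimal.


Input: "1100010010001" in base 2
Positional expansion:
  Digit '1' (value 1) x 2^12 = 4096
  Digit '1' (value 1) x 2^11 = 2048
  Digit '0' (value 0) x 2^10 = 0
  Digit '0' (value 0) x 2^9 = 0
  Digit '0' (value 0) x 2^8 = 0
  Digit '1' (value 1) x 2^7 = 128
  Digit '0' (value 0) x 2^6 = 0
  Digit '0' (value 0) x 2^5 = 0
  Digit '1' (value 1) x 2^4 = 16
  Digit '0' (value 0) x 2^3 = 0
  Digit '0' (value 0) x 2^2 = 0
  Digit '0' (value 0) x 2^1 = 0
  Digit '1' (value 1) x 2^0 = 1
Sum = 6289

6289


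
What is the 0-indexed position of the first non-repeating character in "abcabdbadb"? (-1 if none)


Input: abcabdbadb
Character frequencies:
  'a': 3
  'b': 4
  'c': 1
  'd': 2
Scanning left to right for freq == 1:
  Position 0 ('a'): freq=3, skip
  Position 1 ('b'): freq=4, skip
  Position 2 ('c'): unique! => answer = 2

2


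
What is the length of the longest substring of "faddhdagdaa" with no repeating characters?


Input: "faddhdagdaa"
Sliding window (track last position of each char):
  Position 0 ('f'): window [0,0] length 1 -- new best
  Position 1 ('a'): window [0,1] length 2 -- new best
  Position 2 ('d'): window [0,2] length 3 -- new best
  Position 3 ('d'): repeat (last at 2), move window start to 3
  Position 3 ('d'): window [3,3] length 1
  Position 4 ('h'): window [3,4] length 2
  Position 5 ('d'): repeat (last at 3), move window start to 4
  Position 5 ('d'): window [4,5] length 2
  Position 6 ('a'): window [4,6] length 3
  Position 7 ('g'): window [4,7] length 4 -- new best
  Position 8 ('d'): repeat (last at 5), move window start to 6
  Position 8 ('d'): window [6,8] length 3
  Position 9 ('a'): repeat (last at 6), move window start to 7
  Position 9 ('a'): window [7,9] length 3
  Position 10 ('a'): repeat (last at 9), move window start to 10
  Position 10 ('a'): window [10,10] length 1
Longest substring with no repeats: "hdag" with length 4

4


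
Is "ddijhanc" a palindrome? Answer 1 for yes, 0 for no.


Input: ddijhanc
Reversed: cnahjidd
  Compare pos 0 ('d') with pos 7 ('c'): MISMATCH
  Compare pos 1 ('d') with pos 6 ('n'): MISMATCH
  Compare pos 2 ('i') with pos 5 ('a'): MISMATCH
  Compare pos 3 ('j') with pos 4 ('h'): MISMATCH
Result: not a palindrome

0


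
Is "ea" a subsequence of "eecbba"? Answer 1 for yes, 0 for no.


Check if "ea" is a subsequence of "eecbba"
Greedy scan:
  Position 0 ('e'): matches sub[0] = 'e'
  Position 1 ('e'): no match needed
  Position 2 ('c'): no match needed
  Position 3 ('b'): no match needed
  Position 4 ('b'): no match needed
  Position 5 ('a'): matches sub[1] = 'a'
All 2 characters matched => is a subsequence

1


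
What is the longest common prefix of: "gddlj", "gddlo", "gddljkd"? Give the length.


Words: gddlj, gddlo, gddljkd
  Position 0: all 'g' => match
  Position 1: all 'd' => match
  Position 2: all 'd' => match
  Position 3: all 'l' => match
  Position 4: ('j', 'o', 'j') => mismatch, stop
LCP = "gddl" (length 4)

4


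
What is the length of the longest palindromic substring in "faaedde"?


Input: "faaedde"
Checking substrings for palindromes:
  [3:7] "edde" (len 4) => palindrome
  [1:3] "aa" (len 2) => palindrome
  [4:6] "dd" (len 2) => palindrome
Longest palindromic substring: "edde" with length 4

4


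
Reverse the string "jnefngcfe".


Input: jnefngcfe
Reading characters right to left:
  Position 8: 'e'
  Position 7: 'f'
  Position 6: 'c'
  Position 5: 'g'
  Position 4: 'n'
  Position 3: 'f'
  Position 2: 'e'
  Position 1: 'n'
  Position 0: 'j'
Reversed: efcgnfenj

efcgnfenj


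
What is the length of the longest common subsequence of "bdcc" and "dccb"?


LCS of "bdcc" and "dccb"
DP table:
           d    c    c    b
      0    0    0    0    0
  b   0    0    0    0    1
  d   0    1    1    1    1
  c   0    1    2    2    2
  c   0    1    2    3    3
LCS length = dp[4][4] = 3

3


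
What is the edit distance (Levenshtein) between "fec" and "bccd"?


Computing edit distance: "fec" -> "bccd"
DP table:
           b    c    c    d
      0    1    2    3    4
  f   1    1    2    3    4
  e   2    2    2    3    4
  c   3    3    2    2    3
Edit distance = dp[3][4] = 3

3


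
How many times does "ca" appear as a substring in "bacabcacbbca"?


Searching for "ca" in "bacabcacbbca"
Scanning each position:
  Position 0: "ba" => no
  Position 1: "ac" => no
  Position 2: "ca" => MATCH
  Position 3: "ab" => no
  Position 4: "bc" => no
  Position 5: "ca" => MATCH
  Position 6: "ac" => no
  Position 7: "cb" => no
  Position 8: "bb" => no
  Position 9: "bc" => no
  Position 10: "ca" => MATCH
Total occurrences: 3

3


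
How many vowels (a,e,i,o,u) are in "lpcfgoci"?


Input: lpcfgoci
Checking each character:
  'l' at position 0: consonant
  'p' at position 1: consonant
  'c' at position 2: consonant
  'f' at position 3: consonant
  'g' at position 4: consonant
  'o' at position 5: vowel (running total: 1)
  'c' at position 6: consonant
  'i' at position 7: vowel (running total: 2)
Total vowels: 2

2


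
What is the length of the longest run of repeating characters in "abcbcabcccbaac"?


Input: "abcbcabcccbaac"
Scanning for longest run:
  Position 1 ('b'): new char, reset run to 1
  Position 2 ('c'): new char, reset run to 1
  Position 3 ('b'): new char, reset run to 1
  Position 4 ('c'): new char, reset run to 1
  Position 5 ('a'): new char, reset run to 1
  Position 6 ('b'): new char, reset run to 1
  Position 7 ('c'): new char, reset run to 1
  Position 8 ('c'): continues run of 'c', length=2
  Position 9 ('c'): continues run of 'c', length=3
  Position 10 ('b'): new char, reset run to 1
  Position 11 ('a'): new char, reset run to 1
  Position 12 ('a'): continues run of 'a', length=2
  Position 13 ('c'): new char, reset run to 1
Longest run: 'c' with length 3

3


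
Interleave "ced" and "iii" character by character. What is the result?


Interleaving "ced" and "iii":
  Position 0: 'c' from first, 'i' from second => "ci"
  Position 1: 'e' from first, 'i' from second => "ei"
  Position 2: 'd' from first, 'i' from second => "di"
Result: cieidi

cieidi


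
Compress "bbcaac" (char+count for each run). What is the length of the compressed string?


Input: bbcaac
Runs:
  'b' x 2 => "b2"
  'c' x 1 => "c1"
  'a' x 2 => "a2"
  'c' x 1 => "c1"
Compressed: "b2c1a2c1"
Compressed length: 8

8


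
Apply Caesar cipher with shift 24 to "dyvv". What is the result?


Caesar cipher: shift "dyvv" by 24
  'd' (pos 3) + 24 = pos 1 = 'b'
  'y' (pos 24) + 24 = pos 22 = 'w'
  'v' (pos 21) + 24 = pos 19 = 't'
  'v' (pos 21) + 24 = pos 19 = 't'
Result: bwtt

bwtt


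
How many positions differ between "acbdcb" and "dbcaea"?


Comparing "acbdcb" and "dbcaea" position by position:
  Position 0: 'a' vs 'd' => DIFFER
  Position 1: 'c' vs 'b' => DIFFER
  Position 2: 'b' vs 'c' => DIFFER
  Position 3: 'd' vs 'a' => DIFFER
  Position 4: 'c' vs 'e' => DIFFER
  Position 5: 'b' vs 'a' => DIFFER
Positions that differ: 6

6


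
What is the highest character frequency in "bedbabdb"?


Input: bedbabdb
Character counts:
  'a': 1
  'b': 4
  'd': 2
  'e': 1
Maximum frequency: 4

4


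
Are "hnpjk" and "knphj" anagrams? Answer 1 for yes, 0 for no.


Strings: "hnpjk", "knphj"
Sorted first:  hjknp
Sorted second: hjknp
Sorted forms match => anagrams

1


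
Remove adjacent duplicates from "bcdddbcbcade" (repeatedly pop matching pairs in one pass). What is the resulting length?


Input: bcdddbcbcade
Stack-based adjacent duplicate removal:
  Read 'b': push. Stack: b
  Read 'c': push. Stack: bc
  Read 'd': push. Stack: bcd
  Read 'd': matches stack top 'd' => pop. Stack: bc
  Read 'd': push. Stack: bcd
  Read 'b': push. Stack: bcdb
  Read 'c': push. Stack: bcdbc
  Read 'b': push. Stack: bcdbcb
  Read 'c': push. Stack: bcdbcbc
  Read 'a': push. Stack: bcdbcbca
  Read 'd': push. Stack: bcdbcbcad
  Read 'e': push. Stack: bcdbcbcade
Final stack: "bcdbcbcade" (length 10)

10


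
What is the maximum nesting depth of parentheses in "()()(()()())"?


Input: "()()(()()())"
Tracking depth:
  Position 0 '(': depth becomes 1
  Position 1 ')': depth becomes 0
  Position 2 '(': depth becomes 1
  Position 3 ')': depth becomes 0
  Position 4 '(': depth becomes 1
  Position 5 '(': depth becomes 2
  Position 6 ')': depth becomes 1
  Position 7 '(': depth becomes 2
  Position 8 ')': depth becomes 1
  Position 9 '(': depth becomes 2
  Position 10 ')': depth becomes 1
  Position 11 ')': depth becomes 0
Maximum depth reached: 2

2


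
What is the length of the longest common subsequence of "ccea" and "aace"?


LCS of "ccea" and "aace"
DP table:
           a    a    c    e
      0    0    0    0    0
  c   0    0    0    1    1
  c   0    0    0    1    1
  e   0    0    0    1    2
  a   0    1    1    1    2
LCS length = dp[4][4] = 2

2


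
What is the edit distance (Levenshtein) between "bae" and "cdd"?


Computing edit distance: "bae" -> "cdd"
DP table:
           c    d    d
      0    1    2    3
  b   1    1    2    3
  a   2    2    2    3
  e   3    3    3    3
Edit distance = dp[3][3] = 3

3


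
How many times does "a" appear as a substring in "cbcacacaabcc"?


Searching for "a" in "cbcacacaabcc"
Scanning each position:
  Position 0: "c" => no
  Position 1: "b" => no
  Position 2: "c" => no
  Position 3: "a" => MATCH
  Position 4: "c" => no
  Position 5: "a" => MATCH
  Position 6: "c" => no
  Position 7: "a" => MATCH
  Position 8: "a" => MATCH
  Position 9: "b" => no
  Position 10: "c" => no
  Position 11: "c" => no
Total occurrences: 4

4


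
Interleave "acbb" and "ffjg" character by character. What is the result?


Interleaving "acbb" and "ffjg":
  Position 0: 'a' from first, 'f' from second => "af"
  Position 1: 'c' from first, 'f' from second => "cf"
  Position 2: 'b' from first, 'j' from second => "bj"
  Position 3: 'b' from first, 'g' from second => "bg"
Result: afcfbjbg

afcfbjbg


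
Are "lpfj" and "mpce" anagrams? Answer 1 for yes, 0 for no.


Strings: "lpfj", "mpce"
Sorted first:  fjlp
Sorted second: cemp
Differ at position 0: 'f' vs 'c' => not anagrams

0


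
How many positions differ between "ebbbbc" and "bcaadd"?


Comparing "ebbbbc" and "bcaadd" position by position:
  Position 0: 'e' vs 'b' => DIFFER
  Position 1: 'b' vs 'c' => DIFFER
  Position 2: 'b' vs 'a' => DIFFER
  Position 3: 'b' vs 'a' => DIFFER
  Position 4: 'b' vs 'd' => DIFFER
  Position 5: 'c' vs 'd' => DIFFER
Positions that differ: 6

6


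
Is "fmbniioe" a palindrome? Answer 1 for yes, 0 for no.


Input: fmbniioe
Reversed: eoiinbmf
  Compare pos 0 ('f') with pos 7 ('e'): MISMATCH
  Compare pos 1 ('m') with pos 6 ('o'): MISMATCH
  Compare pos 2 ('b') with pos 5 ('i'): MISMATCH
  Compare pos 3 ('n') with pos 4 ('i'): MISMATCH
Result: not a palindrome

0


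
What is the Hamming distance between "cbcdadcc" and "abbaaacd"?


Comparing "cbcdadcc" and "abbaaacd" position by position:
  Position 0: 'c' vs 'a' => differ
  Position 1: 'b' vs 'b' => same
  Position 2: 'c' vs 'b' => differ
  Position 3: 'd' vs 'a' => differ
  Position 4: 'a' vs 'a' => same
  Position 5: 'd' vs 'a' => differ
  Position 6: 'c' vs 'c' => same
  Position 7: 'c' vs 'd' => differ
Total differences (Hamming distance): 5

5


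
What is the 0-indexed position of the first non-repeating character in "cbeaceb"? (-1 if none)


Input: cbeaceb
Character frequencies:
  'a': 1
  'b': 2
  'c': 2
  'e': 2
Scanning left to right for freq == 1:
  Position 0 ('c'): freq=2, skip
  Position 1 ('b'): freq=2, skip
  Position 2 ('e'): freq=2, skip
  Position 3 ('a'): unique! => answer = 3

3


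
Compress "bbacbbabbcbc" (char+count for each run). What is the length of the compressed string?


Input: bbacbbabbcbc
Runs:
  'b' x 2 => "b2"
  'a' x 1 => "a1"
  'c' x 1 => "c1"
  'b' x 2 => "b2"
  'a' x 1 => "a1"
  'b' x 2 => "b2"
  'c' x 1 => "c1"
  'b' x 1 => "b1"
  'c' x 1 => "c1"
Compressed: "b2a1c1b2a1b2c1b1c1"
Compressed length: 18

18


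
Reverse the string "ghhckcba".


Input: ghhckcba
Reading characters right to left:
  Position 7: 'a'
  Position 6: 'b'
  Position 5: 'c'
  Position 4: 'k'
  Position 3: 'c'
  Position 2: 'h'
  Position 1: 'h'
  Position 0: 'g'
Reversed: abckchhg

abckchhg


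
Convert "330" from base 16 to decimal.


Input: "330" in base 16
Positional expansion:
  Digit '3' (value 3) x 16^2 = 768
  Digit '3' (value 3) x 16^1 = 48
  Digit '0' (value 0) x 16^0 = 0
Sum = 816

816


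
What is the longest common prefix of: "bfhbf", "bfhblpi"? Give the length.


Words: bfhbf, bfhblpi
  Position 0: all 'b' => match
  Position 1: all 'f' => match
  Position 2: all 'h' => match
  Position 3: all 'b' => match
  Position 4: ('f', 'l') => mismatch, stop
LCP = "bfhb" (length 4)

4


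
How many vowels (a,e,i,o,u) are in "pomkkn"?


Input: pomkkn
Checking each character:
  'p' at position 0: consonant
  'o' at position 1: vowel (running total: 1)
  'm' at position 2: consonant
  'k' at position 3: consonant
  'k' at position 4: consonant
  'n' at position 5: consonant
Total vowels: 1

1


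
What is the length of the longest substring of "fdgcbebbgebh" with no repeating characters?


Input: "fdgcbebbgebh"
Sliding window (track last position of each char):
  Position 0 ('f'): window [0,0] length 1 -- new best
  Position 1 ('d'): window [0,1] length 2 -- new best
  Position 2 ('g'): window [0,2] length 3 -- new best
  Position 3 ('c'): window [0,3] length 4 -- new best
  Position 4 ('b'): window [0,4] length 5 -- new best
  Position 5 ('e'): window [0,5] length 6 -- new best
  Position 6 ('b'): repeat (last at 4), move window start to 5
  Position 6 ('b'): window [5,6] length 2
  Position 7 ('b'): repeat (last at 6), move window start to 7
  Position 7 ('b'): window [7,7] length 1
  Position 8 ('g'): window [7,8] length 2
  Position 9 ('e'): window [7,9] length 3
  Position 10 ('b'): repeat (last at 7), move window start to 8
  Position 10 ('b'): window [8,10] length 3
  Position 11 ('h'): window [8,11] length 4
Longest substring with no repeats: "fdgcbe" with length 6

6


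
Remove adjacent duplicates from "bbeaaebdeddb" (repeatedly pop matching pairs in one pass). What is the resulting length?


Input: bbeaaebdeddb
Stack-based adjacent duplicate removal:
  Read 'b': push. Stack: b
  Read 'b': matches stack top 'b' => pop. Stack: (empty)
  Read 'e': push. Stack: e
  Read 'a': push. Stack: ea
  Read 'a': matches stack top 'a' => pop. Stack: e
  Read 'e': matches stack top 'e' => pop. Stack: (empty)
  Read 'b': push. Stack: b
  Read 'd': push. Stack: bd
  Read 'e': push. Stack: bde
  Read 'd': push. Stack: bded
  Read 'd': matches stack top 'd' => pop. Stack: bde
  Read 'b': push. Stack: bdeb
Final stack: "bdeb" (length 4)

4


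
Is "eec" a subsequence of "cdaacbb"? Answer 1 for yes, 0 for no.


Check if "eec" is a subsequence of "cdaacbb"
Greedy scan:
  Position 0 ('c'): no match needed
  Position 1 ('d'): no match needed
  Position 2 ('a'): no match needed
  Position 3 ('a'): no match needed
  Position 4 ('c'): no match needed
  Position 5 ('b'): no match needed
  Position 6 ('b'): no match needed
Only matched 0/3 characters => not a subsequence

0


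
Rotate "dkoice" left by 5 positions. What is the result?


Input: "dkoice", rotate left by 5
First 5 characters: "dkoic"
Remaining characters: "e"
Concatenate remaining + first: "e" + "dkoic" = "edkoic"

edkoic


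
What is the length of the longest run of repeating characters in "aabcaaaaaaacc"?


Input: "aabcaaaaaaacc"
Scanning for longest run:
  Position 1 ('a'): continues run of 'a', length=2
  Position 2 ('b'): new char, reset run to 1
  Position 3 ('c'): new char, reset run to 1
  Position 4 ('a'): new char, reset run to 1
  Position 5 ('a'): continues run of 'a', length=2
  Position 6 ('a'): continues run of 'a', length=3
  Position 7 ('a'): continues run of 'a', length=4
  Position 8 ('a'): continues run of 'a', length=5
  Position 9 ('a'): continues run of 'a', length=6
  Position 10 ('a'): continues run of 'a', length=7
  Position 11 ('c'): new char, reset run to 1
  Position 12 ('c'): continues run of 'c', length=2
Longest run: 'a' with length 7

7


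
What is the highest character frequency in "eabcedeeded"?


Input: eabcedeeded
Character counts:
  'a': 1
  'b': 1
  'c': 1
  'd': 3
  'e': 5
Maximum frequency: 5

5


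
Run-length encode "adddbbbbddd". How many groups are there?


Input: adddbbbbddd
Scanning for consecutive runs:
  Group 1: 'a' x 1 (positions 0-0)
  Group 2: 'd' x 3 (positions 1-3)
  Group 3: 'b' x 4 (positions 4-7)
  Group 4: 'd' x 3 (positions 8-10)
Total groups: 4

4


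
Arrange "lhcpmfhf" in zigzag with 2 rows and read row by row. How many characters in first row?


Zigzag "lhcpmfhf" into 2 rows:
Placing characters:
  'l' => row 0
  'h' => row 1
  'c' => row 0
  'p' => row 1
  'm' => row 0
  'f' => row 1
  'h' => row 0
  'f' => row 1
Rows:
  Row 0: "lcmh"
  Row 1: "hpff"
First row length: 4

4


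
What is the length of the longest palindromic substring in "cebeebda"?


Input: "cebeebda"
Checking substrings for palindromes:
  [2:6] "beeb" (len 4) => palindrome
  [1:4] "ebe" (len 3) => palindrome
  [3:5] "ee" (len 2) => palindrome
Longest palindromic substring: "beeb" with length 4

4


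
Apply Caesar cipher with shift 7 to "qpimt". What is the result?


Caesar cipher: shift "qpimt" by 7
  'q' (pos 16) + 7 = pos 23 = 'x'
  'p' (pos 15) + 7 = pos 22 = 'w'
  'i' (pos 8) + 7 = pos 15 = 'p'
  'm' (pos 12) + 7 = pos 19 = 't'
  't' (pos 19) + 7 = pos 0 = 'a'
Result: xwpta

xwpta


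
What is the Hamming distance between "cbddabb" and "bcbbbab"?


Comparing "cbddabb" and "bcbbbab" position by position:
  Position 0: 'c' vs 'b' => differ
  Position 1: 'b' vs 'c' => differ
  Position 2: 'd' vs 'b' => differ
  Position 3: 'd' vs 'b' => differ
  Position 4: 'a' vs 'b' => differ
  Position 5: 'b' vs 'a' => differ
  Position 6: 'b' vs 'b' => same
Total differences (Hamming distance): 6

6


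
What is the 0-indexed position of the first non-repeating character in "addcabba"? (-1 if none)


Input: addcabba
Character frequencies:
  'a': 3
  'b': 2
  'c': 1
  'd': 2
Scanning left to right for freq == 1:
  Position 0 ('a'): freq=3, skip
  Position 1 ('d'): freq=2, skip
  Position 2 ('d'): freq=2, skip
  Position 3 ('c'): unique! => answer = 3

3


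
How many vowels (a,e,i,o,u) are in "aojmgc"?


Input: aojmgc
Checking each character:
  'a' at position 0: vowel (running total: 1)
  'o' at position 1: vowel (running total: 2)
  'j' at position 2: consonant
  'm' at position 3: consonant
  'g' at position 4: consonant
  'c' at position 5: consonant
Total vowels: 2

2


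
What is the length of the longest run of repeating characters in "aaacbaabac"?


Input: "aaacbaabac"
Scanning for longest run:
  Position 1 ('a'): continues run of 'a', length=2
  Position 2 ('a'): continues run of 'a', length=3
  Position 3 ('c'): new char, reset run to 1
  Position 4 ('b'): new char, reset run to 1
  Position 5 ('a'): new char, reset run to 1
  Position 6 ('a'): continues run of 'a', length=2
  Position 7 ('b'): new char, reset run to 1
  Position 8 ('a'): new char, reset run to 1
  Position 9 ('c'): new char, reset run to 1
Longest run: 'a' with length 3

3


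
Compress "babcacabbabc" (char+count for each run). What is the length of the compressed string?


Input: babcacabbabc
Runs:
  'b' x 1 => "b1"
  'a' x 1 => "a1"
  'b' x 1 => "b1"
  'c' x 1 => "c1"
  'a' x 1 => "a1"
  'c' x 1 => "c1"
  'a' x 1 => "a1"
  'b' x 2 => "b2"
  'a' x 1 => "a1"
  'b' x 1 => "b1"
  'c' x 1 => "c1"
Compressed: "b1a1b1c1a1c1a1b2a1b1c1"
Compressed length: 22

22


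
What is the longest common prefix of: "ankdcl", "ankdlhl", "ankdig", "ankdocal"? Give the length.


Words: ankdcl, ankdlhl, ankdig, ankdocal
  Position 0: all 'a' => match
  Position 1: all 'n' => match
  Position 2: all 'k' => match
  Position 3: all 'd' => match
  Position 4: ('c', 'l', 'i', 'o') => mismatch, stop
LCP = "ankd" (length 4)

4


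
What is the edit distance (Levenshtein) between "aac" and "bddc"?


Computing edit distance: "aac" -> "bddc"
DP table:
           b    d    d    c
      0    1    2    3    4
  a   1    1    2    3    4
  a   2    2    2    3    4
  c   3    3    3    3    3
Edit distance = dp[3][4] = 3

3


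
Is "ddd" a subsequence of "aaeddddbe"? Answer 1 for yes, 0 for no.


Check if "ddd" is a subsequence of "aaeddddbe"
Greedy scan:
  Position 0 ('a'): no match needed
  Position 1 ('a'): no match needed
  Position 2 ('e'): no match needed
  Position 3 ('d'): matches sub[0] = 'd'
  Position 4 ('d'): matches sub[1] = 'd'
  Position 5 ('d'): matches sub[2] = 'd'
  Position 6 ('d'): no match needed
  Position 7 ('b'): no match needed
  Position 8 ('e'): no match needed
All 3 characters matched => is a subsequence

1


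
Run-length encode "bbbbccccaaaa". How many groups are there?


Input: bbbbccccaaaa
Scanning for consecutive runs:
  Group 1: 'b' x 4 (positions 0-3)
  Group 2: 'c' x 4 (positions 4-7)
  Group 3: 'a' x 4 (positions 8-11)
Total groups: 3

3


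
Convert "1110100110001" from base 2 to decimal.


Input: "1110100110001" in base 2
Positional expansion:
  Digit '1' (value 1) x 2^12 = 4096
  Digit '1' (value 1) x 2^11 = 2048
  Digit '1' (value 1) x 2^10 = 1024
  Digit '0' (value 0) x 2^9 = 0
  Digit '1' (value 1) x 2^8 = 256
  Digit '0' (value 0) x 2^7 = 0
  Digit '0' (value 0) x 2^6 = 0
  Digit '1' (value 1) x 2^5 = 32
  Digit '1' (value 1) x 2^4 = 16
  Digit '0' (value 0) x 2^3 = 0
  Digit '0' (value 0) x 2^2 = 0
  Digit '0' (value 0) x 2^1 = 0
  Digit '1' (value 1) x 2^0 = 1
Sum = 7473

7473


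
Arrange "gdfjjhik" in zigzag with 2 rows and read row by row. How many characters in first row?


Zigzag "gdfjjhik" into 2 rows:
Placing characters:
  'g' => row 0
  'd' => row 1
  'f' => row 0
  'j' => row 1
  'j' => row 0
  'h' => row 1
  'i' => row 0
  'k' => row 1
Rows:
  Row 0: "gfji"
  Row 1: "djhk"
First row length: 4

4


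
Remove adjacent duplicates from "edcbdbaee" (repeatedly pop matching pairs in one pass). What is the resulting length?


Input: edcbdbaee
Stack-based adjacent duplicate removal:
  Read 'e': push. Stack: e
  Read 'd': push. Stack: ed
  Read 'c': push. Stack: edc
  Read 'b': push. Stack: edcb
  Read 'd': push. Stack: edcbd
  Read 'b': push. Stack: edcbdb
  Read 'a': push. Stack: edcbdba
  Read 'e': push. Stack: edcbdbae
  Read 'e': matches stack top 'e' => pop. Stack: edcbdba
Final stack: "edcbdba" (length 7)

7


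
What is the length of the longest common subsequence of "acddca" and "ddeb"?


LCS of "acddca" and "ddeb"
DP table:
           d    d    e    b
      0    0    0    0    0
  a   0    0    0    0    0
  c   0    0    0    0    0
  d   0    1    1    1    1
  d   0    1    2    2    2
  c   0    1    2    2    2
  a   0    1    2    2    2
LCS length = dp[6][4] = 2

2


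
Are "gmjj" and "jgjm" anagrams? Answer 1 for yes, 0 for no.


Strings: "gmjj", "jgjm"
Sorted first:  gjjm
Sorted second: gjjm
Sorted forms match => anagrams

1


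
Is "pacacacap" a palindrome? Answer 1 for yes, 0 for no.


Input: pacacacap
Reversed: pacacacap
  Compare pos 0 ('p') with pos 8 ('p'): match
  Compare pos 1 ('a') with pos 7 ('a'): match
  Compare pos 2 ('c') with pos 6 ('c'): match
  Compare pos 3 ('a') with pos 5 ('a'): match
Result: palindrome

1


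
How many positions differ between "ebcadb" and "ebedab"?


Comparing "ebcadb" and "ebedab" position by position:
  Position 0: 'e' vs 'e' => same
  Position 1: 'b' vs 'b' => same
  Position 2: 'c' vs 'e' => DIFFER
  Position 3: 'a' vs 'd' => DIFFER
  Position 4: 'd' vs 'a' => DIFFER
  Position 5: 'b' vs 'b' => same
Positions that differ: 3

3


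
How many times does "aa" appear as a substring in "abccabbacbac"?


Searching for "aa" in "abccabbacbac"
Scanning each position:
  Position 0: "ab" => no
  Position 1: "bc" => no
  Position 2: "cc" => no
  Position 3: "ca" => no
  Position 4: "ab" => no
  Position 5: "bb" => no
  Position 6: "ba" => no
  Position 7: "ac" => no
  Position 8: "cb" => no
  Position 9: "ba" => no
  Position 10: "ac" => no
Total occurrences: 0

0


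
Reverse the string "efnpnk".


Input: efnpnk
Reading characters right to left:
  Position 5: 'k'
  Position 4: 'n'
  Position 3: 'p'
  Position 2: 'n'
  Position 1: 'f'
  Position 0: 'e'
Reversed: knpnfe

knpnfe


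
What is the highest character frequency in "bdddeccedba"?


Input: bdddeccedba
Character counts:
  'a': 1
  'b': 2
  'c': 2
  'd': 4
  'e': 2
Maximum frequency: 4

4


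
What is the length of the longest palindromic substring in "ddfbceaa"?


Input: "ddfbceaa"
Checking substrings for palindromes:
  [0:2] "dd" (len 2) => palindrome
  [6:8] "aa" (len 2) => palindrome
Longest palindromic substring: "dd" with length 2

2


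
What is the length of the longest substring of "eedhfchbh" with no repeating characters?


Input: "eedhfchbh"
Sliding window (track last position of each char):
  Position 0 ('e'): window [0,0] length 1 -- new best
  Position 1 ('e'): repeat (last at 0), move window start to 1
  Position 1 ('e'): window [1,1] length 1
  Position 2 ('d'): window [1,2] length 2 -- new best
  Position 3 ('h'): window [1,3] length 3 -- new best
  Position 4 ('f'): window [1,4] length 4 -- new best
  Position 5 ('c'): window [1,5] length 5 -- new best
  Position 6 ('h'): repeat (last at 3), move window start to 4
  Position 6 ('h'): window [4,6] length 3
  Position 7 ('b'): window [4,7] length 4
  Position 8 ('h'): repeat (last at 6), move window start to 7
  Position 8 ('h'): window [7,8] length 2
Longest substring with no repeats: "edhfc" with length 5

5


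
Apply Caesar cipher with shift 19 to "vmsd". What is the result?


Caesar cipher: shift "vmsd" by 19
  'v' (pos 21) + 19 = pos 14 = 'o'
  'm' (pos 12) + 19 = pos 5 = 'f'
  's' (pos 18) + 19 = pos 11 = 'l'
  'd' (pos 3) + 19 = pos 22 = 'w'
Result: oflw

oflw


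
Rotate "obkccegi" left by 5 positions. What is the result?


Input: "obkccegi", rotate left by 5
First 5 characters: "obkcc"
Remaining characters: "egi"
Concatenate remaining + first: "egi" + "obkcc" = "egiobkcc"

egiobkcc


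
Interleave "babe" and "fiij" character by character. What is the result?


Interleaving "babe" and "fiij":
  Position 0: 'b' from first, 'f' from second => "bf"
  Position 1: 'a' from first, 'i' from second => "ai"
  Position 2: 'b' from first, 'i' from second => "bi"
  Position 3: 'e' from first, 'j' from second => "ej"
Result: bfaibiej

bfaibiej


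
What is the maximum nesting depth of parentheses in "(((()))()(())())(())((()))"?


Input: "(((()))()(())())(())((()))"
Tracking depth:
  Position 0 '(': depth becomes 1
  Position 1 '(': depth becomes 2
  Position 2 '(': depth becomes 3
  Position 3 '(': depth becomes 4
  Position 4 ')': depth becomes 3
  Position 5 ')': depth becomes 2
  Position 6 ')': depth becomes 1
  Position 7 '(': depth becomes 2
  Position 8 ')': depth becomes 1
  Position 9 '(': depth becomes 2
  Position 10 '(': depth becomes 3
  Position 11 ')': depth becomes 2
  Position 12 ')': depth becomes 1
  Position 13 '(': depth becomes 2
  Position 14 ')': depth becomes 1
  Position 15 ')': depth becomes 0
  Position 16 '(': depth becomes 1
  Position 17 '(': depth becomes 2
  Position 18 ')': depth becomes 1
  Position 19 ')': depth becomes 0
  Position 20 '(': depth becomes 1
  Position 21 '(': depth becomes 2
  Position 22 '(': depth becomes 3
  Position 23 ')': depth becomes 2
  Position 24 ')': depth becomes 1
  Position 25 ')': depth becomes 0
Maximum depth reached: 4

4


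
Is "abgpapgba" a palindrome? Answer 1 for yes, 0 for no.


Input: abgpapgba
Reversed: abgpapgba
  Compare pos 0 ('a') with pos 8 ('a'): match
  Compare pos 1 ('b') with pos 7 ('b'): match
  Compare pos 2 ('g') with pos 6 ('g'): match
  Compare pos 3 ('p') with pos 5 ('p'): match
Result: palindrome

1


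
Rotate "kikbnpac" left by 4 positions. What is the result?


Input: "kikbnpac", rotate left by 4
First 4 characters: "kikb"
Remaining characters: "npac"
Concatenate remaining + first: "npac" + "kikb" = "npackikb"

npackikb


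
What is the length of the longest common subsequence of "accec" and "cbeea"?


LCS of "accec" and "cbeea"
DP table:
           c    b    e    e    a
      0    0    0    0    0    0
  a   0    0    0    0    0    1
  c   0    1    1    1    1    1
  c   0    1    1    1    1    1
  e   0    1    1    2    2    2
  c   0    1    1    2    2    2
LCS length = dp[5][5] = 2

2


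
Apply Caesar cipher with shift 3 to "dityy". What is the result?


Caesar cipher: shift "dityy" by 3
  'd' (pos 3) + 3 = pos 6 = 'g'
  'i' (pos 8) + 3 = pos 11 = 'l'
  't' (pos 19) + 3 = pos 22 = 'w'
  'y' (pos 24) + 3 = pos 1 = 'b'
  'y' (pos 24) + 3 = pos 1 = 'b'
Result: glwbb

glwbb


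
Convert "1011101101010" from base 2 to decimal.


Input: "1011101101010" in base 2
Positional expansion:
  Digit '1' (value 1) x 2^12 = 4096
  Digit '0' (value 0) x 2^11 = 0
  Digit '1' (value 1) x 2^10 = 1024
  Digit '1' (value 1) x 2^9 = 512
  Digit '1' (value 1) x 2^8 = 256
  Digit '0' (value 0) x 2^7 = 0
  Digit '1' (value 1) x 2^6 = 64
  Digit '1' (value 1) x 2^5 = 32
  Digit '0' (value 0) x 2^4 = 0
  Digit '1' (value 1) x 2^3 = 8
  Digit '0' (value 0) x 2^2 = 0
  Digit '1' (value 1) x 2^1 = 2
  Digit '0' (value 0) x 2^0 = 0
Sum = 5994

5994


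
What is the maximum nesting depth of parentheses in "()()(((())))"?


Input: "()()(((())))"
Tracking depth:
  Position 0 '(': depth becomes 1
  Position 1 ')': depth becomes 0
  Position 2 '(': depth becomes 1
  Position 3 ')': depth becomes 0
  Position 4 '(': depth becomes 1
  Position 5 '(': depth becomes 2
  Position 6 '(': depth becomes 3
  Position 7 '(': depth becomes 4
  Position 8 ')': depth becomes 3
  Position 9 ')': depth becomes 2
  Position 10 ')': depth becomes 1
  Position 11 ')': depth becomes 0
Maximum depth reached: 4

4


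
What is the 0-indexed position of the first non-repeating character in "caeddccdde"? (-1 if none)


Input: caeddccdde
Character frequencies:
  'a': 1
  'c': 3
  'd': 4
  'e': 2
Scanning left to right for freq == 1:
  Position 0 ('c'): freq=3, skip
  Position 1 ('a'): unique! => answer = 1

1


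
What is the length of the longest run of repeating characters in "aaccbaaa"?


Input: "aaccbaaa"
Scanning for longest run:
  Position 1 ('a'): continues run of 'a', length=2
  Position 2 ('c'): new char, reset run to 1
  Position 3 ('c'): continues run of 'c', length=2
  Position 4 ('b'): new char, reset run to 1
  Position 5 ('a'): new char, reset run to 1
  Position 6 ('a'): continues run of 'a', length=2
  Position 7 ('a'): continues run of 'a', length=3
Longest run: 'a' with length 3

3


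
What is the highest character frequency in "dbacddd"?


Input: dbacddd
Character counts:
  'a': 1
  'b': 1
  'c': 1
  'd': 4
Maximum frequency: 4

4


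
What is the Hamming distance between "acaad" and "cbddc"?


Comparing "acaad" and "cbddc" position by position:
  Position 0: 'a' vs 'c' => differ
  Position 1: 'c' vs 'b' => differ
  Position 2: 'a' vs 'd' => differ
  Position 3: 'a' vs 'd' => differ
  Position 4: 'd' vs 'c' => differ
Total differences (Hamming distance): 5

5


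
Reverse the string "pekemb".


Input: pekemb
Reading characters right to left:
  Position 5: 'b'
  Position 4: 'm'
  Position 3: 'e'
  Position 2: 'k'
  Position 1: 'e'
  Position 0: 'p'
Reversed: bmekep

bmekep


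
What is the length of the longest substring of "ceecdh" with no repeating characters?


Input: "ceecdh"
Sliding window (track last position of each char):
  Position 0 ('c'): window [0,0] length 1 -- new best
  Position 1 ('e'): window [0,1] length 2 -- new best
  Position 2 ('e'): repeat (last at 1), move window start to 2
  Position 2 ('e'): window [2,2] length 1
  Position 3 ('c'): window [2,3] length 2
  Position 4 ('d'): window [2,4] length 3 -- new best
  Position 5 ('h'): window [2,5] length 4 -- new best
Longest substring with no repeats: "ecdh" with length 4

4


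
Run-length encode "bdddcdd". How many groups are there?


Input: bdddcdd
Scanning for consecutive runs:
  Group 1: 'b' x 1 (positions 0-0)
  Group 2: 'd' x 3 (positions 1-3)
  Group 3: 'c' x 1 (positions 4-4)
  Group 4: 'd' x 2 (positions 5-6)
Total groups: 4

4


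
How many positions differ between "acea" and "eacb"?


Comparing "acea" and "eacb" position by position:
  Position 0: 'a' vs 'e' => DIFFER
  Position 1: 'c' vs 'a' => DIFFER
  Position 2: 'e' vs 'c' => DIFFER
  Position 3: 'a' vs 'b' => DIFFER
Positions that differ: 4

4


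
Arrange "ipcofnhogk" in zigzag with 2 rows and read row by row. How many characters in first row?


Zigzag "ipcofnhogk" into 2 rows:
Placing characters:
  'i' => row 0
  'p' => row 1
  'c' => row 0
  'o' => row 1
  'f' => row 0
  'n' => row 1
  'h' => row 0
  'o' => row 1
  'g' => row 0
  'k' => row 1
Rows:
  Row 0: "icfhg"
  Row 1: "ponok"
First row length: 5

5


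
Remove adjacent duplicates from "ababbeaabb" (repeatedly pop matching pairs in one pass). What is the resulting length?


Input: ababbeaabb
Stack-based adjacent duplicate removal:
  Read 'a': push. Stack: a
  Read 'b': push. Stack: ab
  Read 'a': push. Stack: aba
  Read 'b': push. Stack: abab
  Read 'b': matches stack top 'b' => pop. Stack: aba
  Read 'e': push. Stack: abae
  Read 'a': push. Stack: abaea
  Read 'a': matches stack top 'a' => pop. Stack: abae
  Read 'b': push. Stack: abaeb
  Read 'b': matches stack top 'b' => pop. Stack: abae
Final stack: "abae" (length 4)

4


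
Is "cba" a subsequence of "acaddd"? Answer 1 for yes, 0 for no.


Check if "cba" is a subsequence of "acaddd"
Greedy scan:
  Position 0 ('a'): no match needed
  Position 1 ('c'): matches sub[0] = 'c'
  Position 2 ('a'): no match needed
  Position 3 ('d'): no match needed
  Position 4 ('d'): no match needed
  Position 5 ('d'): no match needed
Only matched 1/3 characters => not a subsequence

0


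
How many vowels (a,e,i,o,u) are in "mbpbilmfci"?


Input: mbpbilmfci
Checking each character:
  'm' at position 0: consonant
  'b' at position 1: consonant
  'p' at position 2: consonant
  'b' at position 3: consonant
  'i' at position 4: vowel (running total: 1)
  'l' at position 5: consonant
  'm' at position 6: consonant
  'f' at position 7: consonant
  'c' at position 8: consonant
  'i' at position 9: vowel (running total: 2)
Total vowels: 2

2
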